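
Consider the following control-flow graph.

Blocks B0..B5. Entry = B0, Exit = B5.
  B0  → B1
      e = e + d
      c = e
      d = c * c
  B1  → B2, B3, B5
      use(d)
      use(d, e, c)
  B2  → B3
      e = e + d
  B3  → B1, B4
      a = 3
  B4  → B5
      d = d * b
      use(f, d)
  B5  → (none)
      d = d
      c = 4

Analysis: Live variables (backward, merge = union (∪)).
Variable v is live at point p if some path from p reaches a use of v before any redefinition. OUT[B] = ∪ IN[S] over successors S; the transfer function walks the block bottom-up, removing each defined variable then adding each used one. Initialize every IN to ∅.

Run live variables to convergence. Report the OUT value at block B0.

Answer: {b, c, d, e, f}

Derivation:
Fixpoint table:
  B0: | IN={b, d, e, f} | OUT={b, c, d, e, f}
  B1: | IN={b, c, d, e, f} | OUT={b, c, d, e, f}
  B2: | IN={b, c, d, e, f} | OUT={b, c, d, e, f}
  B3: | IN={b, c, d, e, f} | OUT={b, c, d, e, f}
  B4: | IN={b, d, f} | OUT={d}
  B5: | IN={d} | OUT={}

Merge at B0: OUT[B0] = IN[B1] = {b, c, d, e, f}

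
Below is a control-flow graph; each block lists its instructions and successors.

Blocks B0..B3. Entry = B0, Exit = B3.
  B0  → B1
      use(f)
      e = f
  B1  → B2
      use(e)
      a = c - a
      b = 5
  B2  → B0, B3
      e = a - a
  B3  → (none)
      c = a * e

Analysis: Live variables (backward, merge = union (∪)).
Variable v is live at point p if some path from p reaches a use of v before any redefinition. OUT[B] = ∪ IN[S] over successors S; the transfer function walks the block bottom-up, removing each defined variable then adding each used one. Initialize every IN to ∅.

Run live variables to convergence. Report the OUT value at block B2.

Per-block solution:
  B0: | IN={a, c, f} | OUT={a, c, e, f}
  B1: | IN={a, c, e, f} | OUT={a, c, f}
  B2: | IN={a, c, f} | OUT={a, c, e, f}
  B3: | IN={a, e} | OUT={}

Merge at B2: OUT[B2] = IN[B0] ⊔ IN[B3] = {a, c, e, f}

Answer: {a, c, e, f}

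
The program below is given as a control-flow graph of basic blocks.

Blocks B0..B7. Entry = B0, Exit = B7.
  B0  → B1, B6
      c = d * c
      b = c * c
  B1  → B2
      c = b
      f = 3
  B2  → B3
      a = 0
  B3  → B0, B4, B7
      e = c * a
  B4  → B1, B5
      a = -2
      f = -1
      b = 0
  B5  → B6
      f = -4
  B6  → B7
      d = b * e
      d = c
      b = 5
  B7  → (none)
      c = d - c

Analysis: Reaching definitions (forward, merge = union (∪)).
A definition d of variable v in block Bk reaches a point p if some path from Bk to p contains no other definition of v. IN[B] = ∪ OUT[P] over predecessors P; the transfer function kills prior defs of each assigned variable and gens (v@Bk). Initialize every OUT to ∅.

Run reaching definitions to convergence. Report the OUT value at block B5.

Per-block solution:
  B0:  IN={a@B2, b@B0, b@B4, c@B1, e@B3, f@B1}  OUT={a@B2, b@B0, c@B0, e@B3, f@B1}
  B1:  IN={a@B2, a@B4, b@B0, b@B4, c@B0, c@B1, e@B3, f@B1, f@B4}  OUT={a@B2, a@B4, b@B0, b@B4, c@B1, e@B3, f@B1}
  B2:  IN={a@B2, a@B4, b@B0, b@B4, c@B1, e@B3, f@B1}  OUT={a@B2, b@B0, b@B4, c@B1, e@B3, f@B1}
  B3:  IN={a@B2, b@B0, b@B4, c@B1, e@B3, f@B1}  OUT={a@B2, b@B0, b@B4, c@B1, e@B3, f@B1}
  B4:  IN={a@B2, b@B0, b@B4, c@B1, e@B3, f@B1}  OUT={a@B4, b@B4, c@B1, e@B3, f@B4}
  B5:  IN={a@B4, b@B4, c@B1, e@B3, f@B4}  OUT={a@B4, b@B4, c@B1, e@B3, f@B5}
  B6:  IN={a@B2, a@B4, b@B0, b@B4, c@B0, c@B1, e@B3, f@B1, f@B5}  OUT={a@B2, a@B4, b@B6, c@B0, c@B1, d@B6, e@B3, f@B1, f@B5}
  B7:  IN={a@B2, a@B4, b@B0, b@B4, b@B6, c@B0, c@B1, d@B6, e@B3, f@B1, f@B5}  OUT={a@B2, a@B4, b@B0, b@B4, b@B6, c@B7, d@B6, e@B3, f@B1, f@B5}

Merge at B5: IN[B5] = OUT[B4] = {a@B4, b@B4, c@B1, e@B3, f@B4}
Applying B5's transfer function to that IN value gives OUT[B5] (row B5 above).

Answer: {a@B4, b@B4, c@B1, e@B3, f@B5}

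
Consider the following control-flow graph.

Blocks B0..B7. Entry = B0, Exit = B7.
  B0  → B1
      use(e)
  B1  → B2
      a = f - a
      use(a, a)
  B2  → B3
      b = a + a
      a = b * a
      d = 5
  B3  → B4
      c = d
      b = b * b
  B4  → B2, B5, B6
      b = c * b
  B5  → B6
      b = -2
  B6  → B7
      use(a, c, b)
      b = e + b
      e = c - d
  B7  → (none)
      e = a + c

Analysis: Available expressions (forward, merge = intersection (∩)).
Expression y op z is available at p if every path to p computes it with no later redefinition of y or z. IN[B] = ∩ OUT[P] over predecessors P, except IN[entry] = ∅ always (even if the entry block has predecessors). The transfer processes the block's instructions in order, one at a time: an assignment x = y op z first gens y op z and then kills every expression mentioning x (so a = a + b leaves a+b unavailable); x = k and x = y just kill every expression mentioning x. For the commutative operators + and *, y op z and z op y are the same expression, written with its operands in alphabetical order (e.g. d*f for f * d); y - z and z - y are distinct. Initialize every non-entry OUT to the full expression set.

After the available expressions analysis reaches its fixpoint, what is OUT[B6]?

Per-block solution:
  B0: | IN={} | OUT={}
  B1: | IN={} | OUT={}
  B2: | IN={} | OUT={}
  B3: | IN={} | OUT={}
  B4: | IN={} | OUT={}
  B5: | IN={} | OUT={}
  B6: | IN={} | OUT={c-d}
  B7: | IN={c-d} | OUT={a+c, c-d}

Merge at B6: IN[B6] = OUT[B4] ∩ OUT[B5] = {}
Applying B6's transfer function to that IN value gives OUT[B6] (row B6 above).

Answer: {c-d}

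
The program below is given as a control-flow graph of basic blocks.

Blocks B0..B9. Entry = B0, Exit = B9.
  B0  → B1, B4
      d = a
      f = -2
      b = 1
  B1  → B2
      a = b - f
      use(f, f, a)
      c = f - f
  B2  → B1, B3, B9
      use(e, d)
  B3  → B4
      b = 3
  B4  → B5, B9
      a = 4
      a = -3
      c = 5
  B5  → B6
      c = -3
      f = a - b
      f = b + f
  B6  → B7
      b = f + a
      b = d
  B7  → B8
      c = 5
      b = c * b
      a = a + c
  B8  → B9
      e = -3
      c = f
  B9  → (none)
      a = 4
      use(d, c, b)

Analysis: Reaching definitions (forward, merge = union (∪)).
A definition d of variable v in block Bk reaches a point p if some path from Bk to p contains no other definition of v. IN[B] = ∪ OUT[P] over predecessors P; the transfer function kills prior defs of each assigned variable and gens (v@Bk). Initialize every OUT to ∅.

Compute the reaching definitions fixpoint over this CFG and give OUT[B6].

Answer: {a@B4, b@B6, c@B5, d@B0, f@B5}

Derivation:
Converged values:
  B0:  IN={}  OUT={b@B0, d@B0, f@B0}
  B1:  IN={a@B1, b@B0, c@B1, d@B0, f@B0}  OUT={a@B1, b@B0, c@B1, d@B0, f@B0}
  B2:  IN={a@B1, b@B0, c@B1, d@B0, f@B0}  OUT={a@B1, b@B0, c@B1, d@B0, f@B0}
  B3:  IN={a@B1, b@B0, c@B1, d@B0, f@B0}  OUT={a@B1, b@B3, c@B1, d@B0, f@B0}
  B4:  IN={a@B1, b@B0, b@B3, c@B1, d@B0, f@B0}  OUT={a@B4, b@B0, b@B3, c@B4, d@B0, f@B0}
  B5:  IN={a@B4, b@B0, b@B3, c@B4, d@B0, f@B0}  OUT={a@B4, b@B0, b@B3, c@B5, d@B0, f@B5}
  B6:  IN={a@B4, b@B0, b@B3, c@B5, d@B0, f@B5}  OUT={a@B4, b@B6, c@B5, d@B0, f@B5}
  B7:  IN={a@B4, b@B6, c@B5, d@B0, f@B5}  OUT={a@B7, b@B7, c@B7, d@B0, f@B5}
  B8:  IN={a@B7, b@B7, c@B7, d@B0, f@B5}  OUT={a@B7, b@B7, c@B8, d@B0, e@B8, f@B5}
  B9:  IN={a@B1, a@B4, a@B7, b@B0, b@B3, b@B7, c@B1, c@B4, c@B8, d@B0, e@B8, f@B0, f@B5}  OUT={a@B9, b@B0, b@B3, b@B7, c@B1, c@B4, c@B8, d@B0, e@B8, f@B0, f@B5}

Merge at B6: IN[B6] = OUT[B5] = {a@B4, b@B0, b@B3, c@B5, d@B0, f@B5}
Applying B6's transfer function to that IN value gives OUT[B6] (row B6 above).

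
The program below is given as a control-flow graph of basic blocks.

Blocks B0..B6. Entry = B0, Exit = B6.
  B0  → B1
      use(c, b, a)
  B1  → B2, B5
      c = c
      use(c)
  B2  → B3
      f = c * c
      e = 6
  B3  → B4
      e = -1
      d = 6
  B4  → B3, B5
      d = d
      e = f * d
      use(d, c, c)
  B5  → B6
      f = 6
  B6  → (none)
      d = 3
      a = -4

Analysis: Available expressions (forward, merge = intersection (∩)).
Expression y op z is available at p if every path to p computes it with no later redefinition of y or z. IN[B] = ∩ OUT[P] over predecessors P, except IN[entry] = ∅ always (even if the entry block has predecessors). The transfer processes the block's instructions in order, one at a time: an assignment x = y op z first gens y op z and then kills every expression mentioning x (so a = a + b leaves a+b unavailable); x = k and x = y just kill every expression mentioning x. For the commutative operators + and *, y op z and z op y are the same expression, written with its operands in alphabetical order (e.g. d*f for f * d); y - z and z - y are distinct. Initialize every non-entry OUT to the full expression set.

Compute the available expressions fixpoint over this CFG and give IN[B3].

Answer: {c*c}

Trace:
Fixpoint table:
  B0: | IN={} | OUT={}
  B1: | IN={} | OUT={}
  B2: | IN={} | OUT={c*c}
  B3: | IN={c*c} | OUT={c*c}
  B4: | IN={c*c} | OUT={c*c, d*f}
  B5: | IN={} | OUT={}
  B6: | IN={} | OUT={}

Merge at B3: IN[B3] = OUT[B2] ∩ OUT[B4] = {c*c}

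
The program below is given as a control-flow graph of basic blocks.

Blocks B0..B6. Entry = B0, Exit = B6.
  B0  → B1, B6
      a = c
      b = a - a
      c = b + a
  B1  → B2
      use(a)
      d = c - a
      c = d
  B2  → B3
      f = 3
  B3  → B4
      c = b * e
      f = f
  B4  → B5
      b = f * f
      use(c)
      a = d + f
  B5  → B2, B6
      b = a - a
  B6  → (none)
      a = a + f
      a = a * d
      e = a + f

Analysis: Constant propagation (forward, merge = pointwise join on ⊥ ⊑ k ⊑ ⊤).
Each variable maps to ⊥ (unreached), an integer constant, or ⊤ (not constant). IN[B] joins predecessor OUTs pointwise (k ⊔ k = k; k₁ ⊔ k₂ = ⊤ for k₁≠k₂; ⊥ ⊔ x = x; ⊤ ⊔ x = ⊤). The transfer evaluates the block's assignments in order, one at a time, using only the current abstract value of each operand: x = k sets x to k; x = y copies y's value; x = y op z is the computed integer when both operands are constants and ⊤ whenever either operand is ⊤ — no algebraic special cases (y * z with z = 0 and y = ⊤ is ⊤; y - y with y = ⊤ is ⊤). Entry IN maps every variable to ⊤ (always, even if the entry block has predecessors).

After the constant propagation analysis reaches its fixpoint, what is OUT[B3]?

Answer: {a: ⊤, b: ⊤, c: ⊤, d: ⊤, e: ⊤, f: 3}

Working:
Fixpoint table:
  B0:   IN=(all ⊤)   OUT=(all ⊤)
  B1:   IN=(all ⊤)   OUT=(all ⊤)
  B2:   IN=(all ⊤)   OUT={f:3; rest ⊤}
  B3:   IN={f:3; rest ⊤}   OUT={f:3; rest ⊤}
  B4:   IN={f:3; rest ⊤}   OUT={b:9, f:3; rest ⊤}
  B5:   IN={b:9, f:3; rest ⊤}   OUT={f:3; rest ⊤}
  B6:   IN=(all ⊤)   OUT=(all ⊤)

Merge at B3: IN[B3] = OUT[B2] = {a: ⊤, b: ⊤, c: ⊤, d: ⊤, e: ⊤, f: 3}
Applying B3's transfer function to that IN value gives OUT[B3] (row B3 above).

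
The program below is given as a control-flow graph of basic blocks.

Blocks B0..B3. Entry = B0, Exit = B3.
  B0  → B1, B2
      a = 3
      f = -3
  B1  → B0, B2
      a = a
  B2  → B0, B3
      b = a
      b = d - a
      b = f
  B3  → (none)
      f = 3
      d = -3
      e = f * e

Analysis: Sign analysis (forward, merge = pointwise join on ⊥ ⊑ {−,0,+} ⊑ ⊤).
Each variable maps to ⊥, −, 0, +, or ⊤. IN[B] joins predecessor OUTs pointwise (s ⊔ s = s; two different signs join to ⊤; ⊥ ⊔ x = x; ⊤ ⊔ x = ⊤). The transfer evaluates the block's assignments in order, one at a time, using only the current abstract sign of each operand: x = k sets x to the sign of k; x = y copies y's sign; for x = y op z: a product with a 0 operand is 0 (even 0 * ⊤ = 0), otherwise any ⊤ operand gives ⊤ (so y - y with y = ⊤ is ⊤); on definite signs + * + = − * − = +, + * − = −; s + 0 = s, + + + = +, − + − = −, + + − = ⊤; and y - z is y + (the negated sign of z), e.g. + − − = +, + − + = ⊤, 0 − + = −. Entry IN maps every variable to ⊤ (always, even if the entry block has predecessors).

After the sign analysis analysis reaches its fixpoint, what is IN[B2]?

Answer: {a: +, b: ⊤, c: ⊤, d: ⊤, e: ⊤, f: -}

Derivation:
Fixpoint table:
  B0: | IN=(all ⊤) | OUT={a:+, f:-; rest ⊤}
  B1: | IN={a:+, f:-; rest ⊤} | OUT={a:+, f:-; rest ⊤}
  B2: | IN={a:+, f:-; rest ⊤} | OUT={a:+, b:-, f:-; rest ⊤}
  B3: | IN={a:+, b:-, f:-; rest ⊤} | OUT={a:+, b:-, d:-, f:+; rest ⊤}

Merge at B2: IN[B2] = OUT[B0] ⊔ OUT[B1] = {a: +, b: ⊤, c: ⊤, d: ⊤, e: ⊤, f: -}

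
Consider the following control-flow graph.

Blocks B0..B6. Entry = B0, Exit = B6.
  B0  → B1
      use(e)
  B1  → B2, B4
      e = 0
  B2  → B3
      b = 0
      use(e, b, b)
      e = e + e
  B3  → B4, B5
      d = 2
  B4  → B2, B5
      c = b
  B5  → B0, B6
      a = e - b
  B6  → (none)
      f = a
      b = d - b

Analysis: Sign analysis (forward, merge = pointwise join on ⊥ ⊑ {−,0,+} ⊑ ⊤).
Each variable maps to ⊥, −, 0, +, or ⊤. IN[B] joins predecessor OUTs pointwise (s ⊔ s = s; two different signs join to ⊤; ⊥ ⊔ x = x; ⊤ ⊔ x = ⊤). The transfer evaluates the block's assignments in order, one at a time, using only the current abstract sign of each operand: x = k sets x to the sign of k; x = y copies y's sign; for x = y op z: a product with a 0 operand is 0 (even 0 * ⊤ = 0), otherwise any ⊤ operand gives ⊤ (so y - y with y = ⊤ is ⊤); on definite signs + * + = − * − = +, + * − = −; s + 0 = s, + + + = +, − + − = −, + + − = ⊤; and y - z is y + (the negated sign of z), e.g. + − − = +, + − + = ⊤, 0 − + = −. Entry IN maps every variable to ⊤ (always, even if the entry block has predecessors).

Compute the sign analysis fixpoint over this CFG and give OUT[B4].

Fixpoint table:
  B0:   IN=(all ⊤)   OUT=(all ⊤)
  B1:   IN=(all ⊤)   OUT={e:0; rest ⊤}
  B2:   IN={e:0; rest ⊤}   OUT={b:0, e:0; rest ⊤}
  B3:   IN={b:0, e:0; rest ⊤}   OUT={b:0, d:+, e:0; rest ⊤}
  B4:   IN={e:0; rest ⊤}   OUT={e:0; rest ⊤}
  B5:   IN={e:0; rest ⊤}   OUT={e:0; rest ⊤}
  B6:   IN={e:0; rest ⊤}   OUT={e:0; rest ⊤}

Merge at B4: IN[B4] = OUT[B1] ⊔ OUT[B3] = {a: ⊤, b: ⊤, c: ⊤, d: ⊤, e: 0, f: ⊤}
Applying B4's transfer function to that IN value gives OUT[B4] (row B4 above).

Answer: {a: ⊤, b: ⊤, c: ⊤, d: ⊤, e: 0, f: ⊤}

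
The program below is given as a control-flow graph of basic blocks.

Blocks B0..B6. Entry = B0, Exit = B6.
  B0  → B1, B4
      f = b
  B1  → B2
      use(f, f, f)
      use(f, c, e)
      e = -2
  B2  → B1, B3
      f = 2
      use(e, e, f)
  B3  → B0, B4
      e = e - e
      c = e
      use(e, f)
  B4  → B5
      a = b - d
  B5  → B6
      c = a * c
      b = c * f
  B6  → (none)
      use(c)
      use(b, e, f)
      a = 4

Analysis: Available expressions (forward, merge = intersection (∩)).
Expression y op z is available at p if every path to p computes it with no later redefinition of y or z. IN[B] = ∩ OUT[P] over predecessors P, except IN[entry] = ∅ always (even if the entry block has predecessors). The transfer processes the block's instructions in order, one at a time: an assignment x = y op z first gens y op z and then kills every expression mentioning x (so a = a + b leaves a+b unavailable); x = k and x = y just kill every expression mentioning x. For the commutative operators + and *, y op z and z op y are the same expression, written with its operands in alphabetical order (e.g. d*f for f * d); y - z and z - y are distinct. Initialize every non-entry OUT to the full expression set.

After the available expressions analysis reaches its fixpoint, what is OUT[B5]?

Answer: {c*f}

Derivation:
Fixpoint table:
  B0:   IN={}   OUT={}
  B1:   IN={}   OUT={}
  B2:   IN={}   OUT={}
  B3:   IN={}   OUT={}
  B4:   IN={}   OUT={b-d}
  B5:   IN={b-d}   OUT={c*f}
  B6:   IN={c*f}   OUT={c*f}

Merge at B5: IN[B5] = OUT[B4] = {b-d}
Applying B5's transfer function to that IN value gives OUT[B5] (row B5 above).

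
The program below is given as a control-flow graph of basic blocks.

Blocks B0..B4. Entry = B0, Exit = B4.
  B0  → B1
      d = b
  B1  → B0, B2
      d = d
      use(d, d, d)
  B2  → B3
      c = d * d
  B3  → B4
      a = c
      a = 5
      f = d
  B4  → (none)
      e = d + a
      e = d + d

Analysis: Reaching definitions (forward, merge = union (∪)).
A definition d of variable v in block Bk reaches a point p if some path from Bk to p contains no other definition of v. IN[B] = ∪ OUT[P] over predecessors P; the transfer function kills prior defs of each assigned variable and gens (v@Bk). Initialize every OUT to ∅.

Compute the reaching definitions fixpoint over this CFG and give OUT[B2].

Answer: {c@B2, d@B1}

Derivation:
Converged values:
  B0: | IN={d@B1} | OUT={d@B0}
  B1: | IN={d@B0} | OUT={d@B1}
  B2: | IN={d@B1} | OUT={c@B2, d@B1}
  B3: | IN={c@B2, d@B1} | OUT={a@B3, c@B2, d@B1, f@B3}
  B4: | IN={a@B3, c@B2, d@B1, f@B3} | OUT={a@B3, c@B2, d@B1, e@B4, f@B3}

Merge at B2: IN[B2] = OUT[B1] = {d@B1}
Applying B2's transfer function to that IN value gives OUT[B2] (row B2 above).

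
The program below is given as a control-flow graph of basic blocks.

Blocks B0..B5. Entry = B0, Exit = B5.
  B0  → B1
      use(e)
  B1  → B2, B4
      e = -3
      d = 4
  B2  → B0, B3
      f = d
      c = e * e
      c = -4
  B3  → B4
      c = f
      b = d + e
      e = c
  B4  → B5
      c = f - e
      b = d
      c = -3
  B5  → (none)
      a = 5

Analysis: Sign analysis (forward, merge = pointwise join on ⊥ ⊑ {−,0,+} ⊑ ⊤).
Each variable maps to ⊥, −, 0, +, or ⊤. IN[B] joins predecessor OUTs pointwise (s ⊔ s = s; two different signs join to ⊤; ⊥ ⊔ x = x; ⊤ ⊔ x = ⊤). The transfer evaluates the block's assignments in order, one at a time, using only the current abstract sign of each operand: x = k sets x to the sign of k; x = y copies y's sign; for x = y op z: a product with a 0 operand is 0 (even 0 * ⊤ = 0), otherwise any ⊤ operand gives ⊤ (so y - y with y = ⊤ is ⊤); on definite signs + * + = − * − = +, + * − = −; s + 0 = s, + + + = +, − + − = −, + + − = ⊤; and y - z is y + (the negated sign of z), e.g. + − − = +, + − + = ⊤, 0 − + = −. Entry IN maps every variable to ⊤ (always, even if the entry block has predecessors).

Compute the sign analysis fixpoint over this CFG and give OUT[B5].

Answer: {a: +, b: +, c: -, d: +, e: ⊤, f: ⊤}

Derivation:
Per-block solution:
  B0:  IN=(all ⊤)  OUT=(all ⊤)
  B1:  IN=(all ⊤)  OUT={d:+, e:-; rest ⊤}
  B2:  IN={d:+, e:-; rest ⊤}  OUT={c:-, d:+, e:-, f:+; rest ⊤}
  B3:  IN={c:-, d:+, e:-, f:+; rest ⊤}  OUT={c:+, d:+, e:+, f:+; rest ⊤}
  B4:  IN={d:+; rest ⊤}  OUT={b:+, c:-, d:+; rest ⊤}
  B5:  IN={b:+, c:-, d:+; rest ⊤}  OUT={a:+, b:+, c:-, d:+; rest ⊤}

Merge at B5: IN[B5] = OUT[B4] = {a: ⊤, b: +, c: -, d: +, e: ⊤, f: ⊤}
Applying B5's transfer function to that IN value gives OUT[B5] (row B5 above).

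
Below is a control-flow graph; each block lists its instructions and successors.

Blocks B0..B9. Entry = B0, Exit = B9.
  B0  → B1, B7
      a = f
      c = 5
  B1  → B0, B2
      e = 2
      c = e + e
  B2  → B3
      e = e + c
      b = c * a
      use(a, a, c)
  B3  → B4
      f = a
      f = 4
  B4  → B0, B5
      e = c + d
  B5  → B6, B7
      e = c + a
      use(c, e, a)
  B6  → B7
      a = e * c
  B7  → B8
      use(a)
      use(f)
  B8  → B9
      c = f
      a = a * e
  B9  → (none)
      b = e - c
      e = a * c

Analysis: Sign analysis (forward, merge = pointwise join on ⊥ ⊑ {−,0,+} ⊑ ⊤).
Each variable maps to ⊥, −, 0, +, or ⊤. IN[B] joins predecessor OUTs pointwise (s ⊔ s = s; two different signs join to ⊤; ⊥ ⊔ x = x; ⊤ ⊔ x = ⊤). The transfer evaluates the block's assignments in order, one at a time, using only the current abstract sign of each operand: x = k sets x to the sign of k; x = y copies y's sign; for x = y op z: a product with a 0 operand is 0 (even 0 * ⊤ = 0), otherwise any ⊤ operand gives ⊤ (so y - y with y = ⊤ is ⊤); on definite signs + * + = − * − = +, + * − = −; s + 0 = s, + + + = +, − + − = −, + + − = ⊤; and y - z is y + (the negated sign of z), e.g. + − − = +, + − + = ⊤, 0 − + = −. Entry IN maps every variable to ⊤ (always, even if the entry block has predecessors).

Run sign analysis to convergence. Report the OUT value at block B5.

Per-block solution:
  B0:  IN=(all ⊤)  OUT={c:+; rest ⊤}
  B1:  IN={c:+; rest ⊤}  OUT={c:+, e:+; rest ⊤}
  B2:  IN={c:+, e:+; rest ⊤}  OUT={c:+, e:+; rest ⊤}
  B3:  IN={c:+, e:+; rest ⊤}  OUT={c:+, e:+, f:+; rest ⊤}
  B4:  IN={c:+, e:+, f:+; rest ⊤}  OUT={c:+, f:+; rest ⊤}
  B5:  IN={c:+, f:+; rest ⊤}  OUT={c:+, f:+; rest ⊤}
  B6:  IN={c:+, f:+; rest ⊤}  OUT={c:+, f:+; rest ⊤}
  B7:  IN={c:+; rest ⊤}  OUT={c:+; rest ⊤}
  B8:  IN={c:+; rest ⊤}  OUT=(all ⊤)
  B9:  IN=(all ⊤)  OUT=(all ⊤)

Merge at B5: IN[B5] = OUT[B4] = {a: ⊤, b: ⊤, c: +, d: ⊤, e: ⊤, f: +}
Applying B5's transfer function to that IN value gives OUT[B5] (row B5 above).

Answer: {a: ⊤, b: ⊤, c: +, d: ⊤, e: ⊤, f: +}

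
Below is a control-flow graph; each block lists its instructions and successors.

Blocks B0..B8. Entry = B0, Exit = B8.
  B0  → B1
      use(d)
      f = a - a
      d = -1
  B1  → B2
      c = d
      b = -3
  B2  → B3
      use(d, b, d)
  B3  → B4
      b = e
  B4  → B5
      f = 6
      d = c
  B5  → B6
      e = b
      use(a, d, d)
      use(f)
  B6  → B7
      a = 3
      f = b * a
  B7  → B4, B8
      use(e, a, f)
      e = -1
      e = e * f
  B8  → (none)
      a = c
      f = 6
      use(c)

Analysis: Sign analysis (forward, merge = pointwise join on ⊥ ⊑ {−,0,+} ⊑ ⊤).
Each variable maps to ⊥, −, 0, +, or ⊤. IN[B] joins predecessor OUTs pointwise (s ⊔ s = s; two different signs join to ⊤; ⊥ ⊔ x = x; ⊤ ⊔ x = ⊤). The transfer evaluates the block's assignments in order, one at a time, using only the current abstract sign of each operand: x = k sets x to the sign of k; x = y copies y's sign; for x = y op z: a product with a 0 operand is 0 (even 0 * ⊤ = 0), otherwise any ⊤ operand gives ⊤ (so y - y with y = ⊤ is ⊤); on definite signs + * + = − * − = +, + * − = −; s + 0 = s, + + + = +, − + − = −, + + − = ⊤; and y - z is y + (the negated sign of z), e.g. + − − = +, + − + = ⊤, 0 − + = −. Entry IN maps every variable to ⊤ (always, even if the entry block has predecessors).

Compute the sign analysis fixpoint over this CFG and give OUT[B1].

Answer: {a: ⊤, b: -, c: -, d: -, e: ⊤, f: ⊤}

Working:
Converged values:
  B0: | IN=(all ⊤) | OUT={d:-; rest ⊤}
  B1: | IN={d:-; rest ⊤} | OUT={b:-, c:-, d:-; rest ⊤}
  B2: | IN={b:-, c:-, d:-; rest ⊤} | OUT={b:-, c:-, d:-; rest ⊤}
  B3: | IN={b:-, c:-, d:-; rest ⊤} | OUT={c:-, d:-; rest ⊤}
  B4: | IN={c:-, d:-; rest ⊤} | OUT={c:-, d:-, f:+; rest ⊤}
  B5: | IN={c:-, d:-, f:+; rest ⊤} | OUT={c:-, d:-, f:+; rest ⊤}
  B6: | IN={c:-, d:-, f:+; rest ⊤} | OUT={a:+, c:-, d:-; rest ⊤}
  B7: | IN={a:+, c:-, d:-; rest ⊤} | OUT={a:+, c:-, d:-; rest ⊤}
  B8: | IN={a:+, c:-, d:-; rest ⊤} | OUT={a:-, c:-, d:-, f:+; rest ⊤}

Merge at B1: IN[B1] = OUT[B0] = {a: ⊤, b: ⊤, c: ⊤, d: -, e: ⊤, f: ⊤}
Applying B1's transfer function to that IN value gives OUT[B1] (row B1 above).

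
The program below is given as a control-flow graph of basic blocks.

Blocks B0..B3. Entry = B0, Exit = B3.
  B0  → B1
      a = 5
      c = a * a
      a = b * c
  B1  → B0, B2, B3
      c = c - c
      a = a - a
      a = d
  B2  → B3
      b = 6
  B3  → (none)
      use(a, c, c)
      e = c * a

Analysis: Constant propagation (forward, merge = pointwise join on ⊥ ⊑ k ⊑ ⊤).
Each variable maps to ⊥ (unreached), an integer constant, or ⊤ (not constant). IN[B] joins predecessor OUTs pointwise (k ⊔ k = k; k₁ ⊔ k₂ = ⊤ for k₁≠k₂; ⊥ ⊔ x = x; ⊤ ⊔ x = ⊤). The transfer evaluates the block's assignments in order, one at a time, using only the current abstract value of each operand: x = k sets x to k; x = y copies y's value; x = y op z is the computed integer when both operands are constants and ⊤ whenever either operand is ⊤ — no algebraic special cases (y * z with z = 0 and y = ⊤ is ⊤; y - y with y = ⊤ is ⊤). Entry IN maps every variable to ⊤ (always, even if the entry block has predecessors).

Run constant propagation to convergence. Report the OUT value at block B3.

Answer: {a: ⊤, b: ⊤, c: 0, d: ⊤, e: ⊤, f: ⊤}

Derivation:
Converged values:
  B0: | IN=(all ⊤) | OUT={c:25; rest ⊤}
  B1: | IN={c:25; rest ⊤} | OUT={c:0; rest ⊤}
  B2: | IN={c:0; rest ⊤} | OUT={b:6, c:0; rest ⊤}
  B3: | IN={c:0; rest ⊤} | OUT={c:0; rest ⊤}

Merge at B3: IN[B3] = OUT[B1] ⊔ OUT[B2] = {a: ⊤, b: ⊤, c: 0, d: ⊤, e: ⊤, f: ⊤}
Applying B3's transfer function to that IN value gives OUT[B3] (row B3 above).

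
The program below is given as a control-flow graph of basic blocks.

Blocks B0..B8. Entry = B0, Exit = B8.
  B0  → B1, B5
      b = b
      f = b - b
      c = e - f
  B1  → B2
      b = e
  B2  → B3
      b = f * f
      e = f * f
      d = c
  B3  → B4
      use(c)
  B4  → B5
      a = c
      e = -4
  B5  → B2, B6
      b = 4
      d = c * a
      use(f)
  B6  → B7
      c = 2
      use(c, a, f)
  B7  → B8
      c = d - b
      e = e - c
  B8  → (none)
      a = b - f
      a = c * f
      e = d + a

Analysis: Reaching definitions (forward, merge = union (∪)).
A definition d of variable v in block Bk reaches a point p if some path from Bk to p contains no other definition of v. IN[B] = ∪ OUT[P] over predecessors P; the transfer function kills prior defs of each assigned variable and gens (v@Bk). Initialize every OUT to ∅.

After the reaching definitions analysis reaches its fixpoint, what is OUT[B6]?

Per-block solution:
  B0:   IN={}   OUT={b@B0, c@B0, f@B0}
  B1:   IN={b@B0, c@B0, f@B0}   OUT={b@B1, c@B0, f@B0}
  B2:   IN={a@B4, b@B1, b@B5, c@B0, d@B5, e@B4, f@B0}   OUT={a@B4, b@B2, c@B0, d@B2, e@B2, f@B0}
  B3:   IN={a@B4, b@B2, c@B0, d@B2, e@B2, f@B0}   OUT={a@B4, b@B2, c@B0, d@B2, e@B2, f@B0}
  B4:   IN={a@B4, b@B2, c@B0, d@B2, e@B2, f@B0}   OUT={a@B4, b@B2, c@B0, d@B2, e@B4, f@B0}
  B5:   IN={a@B4, b@B0, b@B2, c@B0, d@B2, e@B4, f@B0}   OUT={a@B4, b@B5, c@B0, d@B5, e@B4, f@B0}
  B6:   IN={a@B4, b@B5, c@B0, d@B5, e@B4, f@B0}   OUT={a@B4, b@B5, c@B6, d@B5, e@B4, f@B0}
  B7:   IN={a@B4, b@B5, c@B6, d@B5, e@B4, f@B0}   OUT={a@B4, b@B5, c@B7, d@B5, e@B7, f@B0}
  B8:   IN={a@B4, b@B5, c@B7, d@B5, e@B7, f@B0}   OUT={a@B8, b@B5, c@B7, d@B5, e@B8, f@B0}

Merge at B6: IN[B6] = OUT[B5] = {a@B4, b@B5, c@B0, d@B5, e@B4, f@B0}
Applying B6's transfer function to that IN value gives OUT[B6] (row B6 above).

Answer: {a@B4, b@B5, c@B6, d@B5, e@B4, f@B0}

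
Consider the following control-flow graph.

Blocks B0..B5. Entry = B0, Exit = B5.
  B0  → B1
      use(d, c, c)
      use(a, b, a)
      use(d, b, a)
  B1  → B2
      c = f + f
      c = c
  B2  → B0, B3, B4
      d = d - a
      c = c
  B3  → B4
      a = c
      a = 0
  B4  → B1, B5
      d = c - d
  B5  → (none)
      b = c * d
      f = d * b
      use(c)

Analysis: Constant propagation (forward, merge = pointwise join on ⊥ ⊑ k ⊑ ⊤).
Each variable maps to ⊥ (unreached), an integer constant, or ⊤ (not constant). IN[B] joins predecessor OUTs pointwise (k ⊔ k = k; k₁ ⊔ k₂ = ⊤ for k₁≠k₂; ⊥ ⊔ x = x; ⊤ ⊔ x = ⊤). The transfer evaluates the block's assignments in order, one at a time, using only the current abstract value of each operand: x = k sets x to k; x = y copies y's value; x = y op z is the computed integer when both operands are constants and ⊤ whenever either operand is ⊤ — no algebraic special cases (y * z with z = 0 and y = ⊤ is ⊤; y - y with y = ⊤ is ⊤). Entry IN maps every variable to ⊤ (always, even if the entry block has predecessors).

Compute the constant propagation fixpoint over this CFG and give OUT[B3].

Answer: {a: 0, b: ⊤, c: ⊤, d: ⊤, e: ⊤, f: ⊤}

Working:
Fixpoint table:
  B0:   IN=(all ⊤)   OUT=(all ⊤)
  B1:   IN=(all ⊤)   OUT=(all ⊤)
  B2:   IN=(all ⊤)   OUT=(all ⊤)
  B3:   IN=(all ⊤)   OUT={a:0; rest ⊤}
  B4:   IN=(all ⊤)   OUT=(all ⊤)
  B5:   IN=(all ⊤)   OUT=(all ⊤)

Merge at B3: IN[B3] = OUT[B2] = {a: ⊤, b: ⊤, c: ⊤, d: ⊤, e: ⊤, f: ⊤}
Applying B3's transfer function to that IN value gives OUT[B3] (row B3 above).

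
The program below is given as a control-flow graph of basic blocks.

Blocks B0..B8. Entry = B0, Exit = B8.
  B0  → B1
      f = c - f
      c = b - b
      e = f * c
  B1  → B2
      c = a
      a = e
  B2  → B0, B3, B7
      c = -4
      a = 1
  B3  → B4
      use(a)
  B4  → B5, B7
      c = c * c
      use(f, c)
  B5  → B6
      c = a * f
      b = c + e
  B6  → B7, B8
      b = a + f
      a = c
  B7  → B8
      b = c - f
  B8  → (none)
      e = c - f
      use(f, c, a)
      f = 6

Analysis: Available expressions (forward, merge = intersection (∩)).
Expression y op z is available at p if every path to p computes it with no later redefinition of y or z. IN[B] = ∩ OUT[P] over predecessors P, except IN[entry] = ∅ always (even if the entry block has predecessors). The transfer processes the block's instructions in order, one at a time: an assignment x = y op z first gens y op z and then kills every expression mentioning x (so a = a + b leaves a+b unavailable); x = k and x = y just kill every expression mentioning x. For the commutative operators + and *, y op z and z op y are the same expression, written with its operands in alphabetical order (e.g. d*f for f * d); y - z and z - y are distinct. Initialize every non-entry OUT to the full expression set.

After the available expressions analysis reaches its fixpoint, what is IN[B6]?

Fixpoint table:
  B0: | IN={} | OUT={b-b, c*f}
  B1: | IN={b-b, c*f} | OUT={b-b}
  B2: | IN={b-b} | OUT={b-b}
  B3: | IN={b-b} | OUT={b-b}
  B4: | IN={b-b} | OUT={b-b}
  B5: | IN={b-b} | OUT={a*f, c+e}
  B6: | IN={a*f, c+e} | OUT={c+e}
  B7: | IN={} | OUT={c-f}
  B8: | IN={} | OUT={}

Merge at B6: IN[B6] = OUT[B5] = {a*f, c+e}

Answer: {a*f, c+e}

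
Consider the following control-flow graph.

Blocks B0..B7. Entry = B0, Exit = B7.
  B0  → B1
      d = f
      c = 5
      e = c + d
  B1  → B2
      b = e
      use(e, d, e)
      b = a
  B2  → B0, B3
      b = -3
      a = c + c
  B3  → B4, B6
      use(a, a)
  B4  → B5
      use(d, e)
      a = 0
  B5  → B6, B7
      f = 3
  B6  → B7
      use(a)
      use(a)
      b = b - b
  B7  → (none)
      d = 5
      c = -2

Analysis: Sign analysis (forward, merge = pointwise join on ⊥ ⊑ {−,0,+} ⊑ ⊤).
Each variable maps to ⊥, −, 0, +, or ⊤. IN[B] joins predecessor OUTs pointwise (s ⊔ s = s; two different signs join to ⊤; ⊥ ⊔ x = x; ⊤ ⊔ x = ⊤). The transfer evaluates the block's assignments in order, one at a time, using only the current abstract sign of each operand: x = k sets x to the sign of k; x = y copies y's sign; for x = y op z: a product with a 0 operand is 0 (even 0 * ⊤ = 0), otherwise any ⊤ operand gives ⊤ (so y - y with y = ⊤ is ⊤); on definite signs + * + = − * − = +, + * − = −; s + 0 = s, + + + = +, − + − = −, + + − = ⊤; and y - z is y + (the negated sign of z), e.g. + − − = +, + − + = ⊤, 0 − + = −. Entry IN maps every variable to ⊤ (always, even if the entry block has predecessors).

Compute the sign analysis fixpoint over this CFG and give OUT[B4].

Answer: {a: 0, b: -, c: +, d: ⊤, e: ⊤, f: ⊤}

Working:
Per-block solution:
  B0:   IN=(all ⊤)   OUT={c:+; rest ⊤}
  B1:   IN={c:+; rest ⊤}   OUT={c:+; rest ⊤}
  B2:   IN={c:+; rest ⊤}   OUT={a:+, b:-, c:+; rest ⊤}
  B3:   IN={a:+, b:-, c:+; rest ⊤}   OUT={a:+, b:-, c:+; rest ⊤}
  B4:   IN={a:+, b:-, c:+; rest ⊤}   OUT={a:0, b:-, c:+; rest ⊤}
  B5:   IN={a:0, b:-, c:+; rest ⊤}   OUT={a:0, b:-, c:+, f:+; rest ⊤}
  B6:   IN={b:-, c:+; rest ⊤}   OUT={c:+; rest ⊤}
  B7:   IN={c:+; rest ⊤}   OUT={c:-, d:+; rest ⊤}

Merge at B4: IN[B4] = OUT[B3] = {a: +, b: -, c: +, d: ⊤, e: ⊤, f: ⊤}
Applying B4's transfer function to that IN value gives OUT[B4] (row B4 above).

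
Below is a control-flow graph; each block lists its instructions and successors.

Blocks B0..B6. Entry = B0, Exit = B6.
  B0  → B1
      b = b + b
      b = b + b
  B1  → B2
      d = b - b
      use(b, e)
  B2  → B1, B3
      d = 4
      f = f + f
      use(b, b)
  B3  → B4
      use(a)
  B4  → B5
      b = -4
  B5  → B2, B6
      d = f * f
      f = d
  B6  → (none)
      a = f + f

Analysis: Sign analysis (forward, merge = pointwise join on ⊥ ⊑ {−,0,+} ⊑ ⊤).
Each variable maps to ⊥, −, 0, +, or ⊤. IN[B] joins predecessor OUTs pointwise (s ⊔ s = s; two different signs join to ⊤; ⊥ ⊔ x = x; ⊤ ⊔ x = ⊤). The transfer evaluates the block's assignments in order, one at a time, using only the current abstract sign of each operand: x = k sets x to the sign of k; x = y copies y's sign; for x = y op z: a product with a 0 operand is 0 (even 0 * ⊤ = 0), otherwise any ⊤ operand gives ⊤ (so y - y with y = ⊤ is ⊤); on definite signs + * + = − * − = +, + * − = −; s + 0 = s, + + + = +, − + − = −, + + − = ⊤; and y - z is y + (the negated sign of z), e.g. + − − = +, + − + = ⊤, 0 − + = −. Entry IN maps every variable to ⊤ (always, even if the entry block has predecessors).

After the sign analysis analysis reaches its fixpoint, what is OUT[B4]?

Per-block solution:
  B0:  IN=(all ⊤)  OUT=(all ⊤)
  B1:  IN=(all ⊤)  OUT=(all ⊤)
  B2:  IN=(all ⊤)  OUT={d:+; rest ⊤}
  B3:  IN={d:+; rest ⊤}  OUT={d:+; rest ⊤}
  B4:  IN={d:+; rest ⊤}  OUT={b:-, d:+; rest ⊤}
  B5:  IN={b:-, d:+; rest ⊤}  OUT={b:-; rest ⊤}
  B6:  IN={b:-; rest ⊤}  OUT={b:-; rest ⊤}

Merge at B4: IN[B4] = OUT[B3] = {a: ⊤, b: ⊤, c: ⊤, d: +, e: ⊤, f: ⊤}
Applying B4's transfer function to that IN value gives OUT[B4] (row B4 above).

Answer: {a: ⊤, b: -, c: ⊤, d: +, e: ⊤, f: ⊤}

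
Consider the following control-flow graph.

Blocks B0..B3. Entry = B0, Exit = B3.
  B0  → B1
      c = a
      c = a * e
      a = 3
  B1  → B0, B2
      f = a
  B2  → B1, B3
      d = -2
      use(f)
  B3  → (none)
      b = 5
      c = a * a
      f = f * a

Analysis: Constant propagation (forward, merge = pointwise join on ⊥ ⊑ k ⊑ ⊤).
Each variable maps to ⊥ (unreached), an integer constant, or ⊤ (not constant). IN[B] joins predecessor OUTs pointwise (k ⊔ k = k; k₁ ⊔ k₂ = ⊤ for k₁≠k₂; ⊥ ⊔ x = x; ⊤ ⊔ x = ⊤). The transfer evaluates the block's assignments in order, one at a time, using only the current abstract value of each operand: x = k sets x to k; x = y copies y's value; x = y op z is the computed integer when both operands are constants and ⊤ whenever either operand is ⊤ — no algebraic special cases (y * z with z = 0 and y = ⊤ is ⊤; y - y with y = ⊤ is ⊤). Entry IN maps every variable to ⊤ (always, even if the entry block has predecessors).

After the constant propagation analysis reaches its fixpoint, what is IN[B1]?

Answer: {a: 3, b: ⊤, c: ⊤, d: ⊤, e: ⊤, f: ⊤}

Derivation:
Fixpoint table:
  B0: | IN=(all ⊤) | OUT={a:3; rest ⊤}
  B1: | IN={a:3; rest ⊤} | OUT={a:3, f:3; rest ⊤}
  B2: | IN={a:3, f:3; rest ⊤} | OUT={a:3, d:-2, f:3; rest ⊤}
  B3: | IN={a:3, d:-2, f:3; rest ⊤} | OUT={a:3, b:5, c:9, d:-2, f:9; rest ⊤}

Merge at B1: IN[B1] = OUT[B0] ⊔ OUT[B2] = {a: 3, b: ⊤, c: ⊤, d: ⊤, e: ⊤, f: ⊤}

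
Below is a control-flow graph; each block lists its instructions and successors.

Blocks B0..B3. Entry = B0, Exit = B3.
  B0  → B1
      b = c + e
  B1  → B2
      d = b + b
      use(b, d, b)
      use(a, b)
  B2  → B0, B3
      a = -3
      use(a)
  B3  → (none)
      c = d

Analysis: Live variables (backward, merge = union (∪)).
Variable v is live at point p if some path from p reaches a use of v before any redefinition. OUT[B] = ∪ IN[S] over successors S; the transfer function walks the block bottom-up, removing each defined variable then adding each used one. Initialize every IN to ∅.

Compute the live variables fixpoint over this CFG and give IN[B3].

Answer: {d}

Derivation:
Converged values:
  B0:  IN={a, c, e}  OUT={a, b, c, e}
  B1:  IN={a, b, c, e}  OUT={c, d, e}
  B2:  IN={c, d, e}  OUT={a, c, d, e}
  B3:  IN={d}  OUT={}

B3 is the boundary node: OUT[B3] = {}
Applying B3's transfer function to that OUT value gives IN[B3] (row B3 above).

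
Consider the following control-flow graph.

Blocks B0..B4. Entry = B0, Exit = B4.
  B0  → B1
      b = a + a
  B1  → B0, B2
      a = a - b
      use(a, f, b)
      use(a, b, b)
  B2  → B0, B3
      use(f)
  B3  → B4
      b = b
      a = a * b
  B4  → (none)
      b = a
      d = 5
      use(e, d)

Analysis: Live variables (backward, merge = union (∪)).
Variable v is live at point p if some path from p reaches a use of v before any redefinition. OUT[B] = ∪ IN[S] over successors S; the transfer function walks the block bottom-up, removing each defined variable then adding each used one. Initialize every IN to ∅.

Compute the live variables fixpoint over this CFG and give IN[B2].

Fixpoint table:
  B0: | IN={a, e, f} | OUT={a, b, e, f}
  B1: | IN={a, b, e, f} | OUT={a, b, e, f}
  B2: | IN={a, b, e, f} | OUT={a, b, e, f}
  B3: | IN={a, b, e} | OUT={a, e}
  B4: | IN={a, e} | OUT={}

Merge at B2: OUT[B2] = IN[B0] ⊔ IN[B3] = {a, b, e, f}
Applying B2's transfer function to that OUT value gives IN[B2] (row B2 above).

Answer: {a, b, e, f}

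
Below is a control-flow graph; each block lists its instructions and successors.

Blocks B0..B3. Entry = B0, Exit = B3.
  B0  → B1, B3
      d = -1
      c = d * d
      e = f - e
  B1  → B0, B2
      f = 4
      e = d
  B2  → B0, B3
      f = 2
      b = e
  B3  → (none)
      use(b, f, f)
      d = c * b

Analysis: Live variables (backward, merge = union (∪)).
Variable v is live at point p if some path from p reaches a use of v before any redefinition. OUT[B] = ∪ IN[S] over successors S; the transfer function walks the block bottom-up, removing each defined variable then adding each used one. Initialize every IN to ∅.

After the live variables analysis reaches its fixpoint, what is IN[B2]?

Answer: {c, e}

Trace:
Converged values:
  B0:   IN={b, e, f}   OUT={b, c, d, f}
  B1:   IN={b, c, d}   OUT={b, c, e, f}
  B2:   IN={c, e}   OUT={b, c, e, f}
  B3:   IN={b, c, f}   OUT={}

Merge at B2: OUT[B2] = IN[B0] ⊔ IN[B3] = {b, c, e, f}
Applying B2's transfer function to that OUT value gives IN[B2] (row B2 above).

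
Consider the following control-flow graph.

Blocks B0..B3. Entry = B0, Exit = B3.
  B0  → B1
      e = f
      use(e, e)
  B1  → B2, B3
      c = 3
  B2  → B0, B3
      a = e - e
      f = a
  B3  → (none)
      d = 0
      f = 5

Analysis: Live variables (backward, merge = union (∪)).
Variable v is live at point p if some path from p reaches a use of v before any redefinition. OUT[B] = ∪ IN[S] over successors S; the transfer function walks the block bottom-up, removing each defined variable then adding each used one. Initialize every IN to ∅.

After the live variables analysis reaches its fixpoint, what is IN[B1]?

Converged values:
  B0:  IN={f}  OUT={e}
  B1:  IN={e}  OUT={e}
  B2:  IN={e}  OUT={f}
  B3:  IN={}  OUT={}

Merge at B1: OUT[B1] = IN[B2] ⊔ IN[B3] = {e}
Applying B1's transfer function to that OUT value gives IN[B1] (row B1 above).

Answer: {e}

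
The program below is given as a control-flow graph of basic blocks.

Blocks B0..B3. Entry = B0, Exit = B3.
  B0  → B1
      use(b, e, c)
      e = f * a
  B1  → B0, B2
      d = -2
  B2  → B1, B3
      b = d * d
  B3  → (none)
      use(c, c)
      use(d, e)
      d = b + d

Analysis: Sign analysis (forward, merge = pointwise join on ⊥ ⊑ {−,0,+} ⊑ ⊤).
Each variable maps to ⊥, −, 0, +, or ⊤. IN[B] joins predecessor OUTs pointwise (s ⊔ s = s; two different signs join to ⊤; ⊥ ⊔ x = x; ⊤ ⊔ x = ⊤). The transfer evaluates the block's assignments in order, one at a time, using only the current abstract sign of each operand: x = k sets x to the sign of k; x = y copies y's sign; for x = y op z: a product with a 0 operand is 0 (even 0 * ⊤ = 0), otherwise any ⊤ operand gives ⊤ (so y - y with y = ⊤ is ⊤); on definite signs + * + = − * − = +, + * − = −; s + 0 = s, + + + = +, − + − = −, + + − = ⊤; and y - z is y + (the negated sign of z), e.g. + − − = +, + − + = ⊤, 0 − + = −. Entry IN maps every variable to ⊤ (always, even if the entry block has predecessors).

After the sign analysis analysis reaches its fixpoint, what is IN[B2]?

Fixpoint table:
  B0:  IN=(all ⊤)  OUT=(all ⊤)
  B1:  IN=(all ⊤)  OUT={d:-; rest ⊤}
  B2:  IN={d:-; rest ⊤}  OUT={b:+, d:-; rest ⊤}
  B3:  IN={b:+, d:-; rest ⊤}  OUT={b:+; rest ⊤}

Merge at B2: IN[B2] = OUT[B1] = {a: ⊤, b: ⊤, c: ⊤, d: -, e: ⊤, f: ⊤}

Answer: {a: ⊤, b: ⊤, c: ⊤, d: -, e: ⊤, f: ⊤}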